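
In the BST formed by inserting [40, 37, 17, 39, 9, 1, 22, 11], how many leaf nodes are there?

Tree built from: [40, 37, 17, 39, 9, 1, 22, 11]
Tree (level-order array): [40, 37, None, 17, 39, 9, 22, None, None, 1, 11]
Rule: A leaf has 0 children.
Per-node child counts:
  node 40: 1 child(ren)
  node 37: 2 child(ren)
  node 17: 2 child(ren)
  node 9: 2 child(ren)
  node 1: 0 child(ren)
  node 11: 0 child(ren)
  node 22: 0 child(ren)
  node 39: 0 child(ren)
Matching nodes: [1, 11, 22, 39]
Count of leaf nodes: 4


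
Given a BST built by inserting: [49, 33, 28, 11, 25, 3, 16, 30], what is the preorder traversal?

Tree insertion order: [49, 33, 28, 11, 25, 3, 16, 30]
Tree (level-order array): [49, 33, None, 28, None, 11, 30, 3, 25, None, None, None, None, 16]
Preorder traversal: [49, 33, 28, 11, 3, 25, 16, 30]


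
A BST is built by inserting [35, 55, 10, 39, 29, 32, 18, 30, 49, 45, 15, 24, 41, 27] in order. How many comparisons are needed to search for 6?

Search path for 6: 35 -> 10
Found: False
Comparisons: 2


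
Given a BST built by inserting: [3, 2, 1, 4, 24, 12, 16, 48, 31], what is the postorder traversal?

Tree insertion order: [3, 2, 1, 4, 24, 12, 16, 48, 31]
Tree (level-order array): [3, 2, 4, 1, None, None, 24, None, None, 12, 48, None, 16, 31]
Postorder traversal: [1, 2, 16, 12, 31, 48, 24, 4, 3]


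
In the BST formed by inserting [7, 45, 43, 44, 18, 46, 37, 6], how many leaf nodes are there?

Tree built from: [7, 45, 43, 44, 18, 46, 37, 6]
Tree (level-order array): [7, 6, 45, None, None, 43, 46, 18, 44, None, None, None, 37]
Rule: A leaf has 0 children.
Per-node child counts:
  node 7: 2 child(ren)
  node 6: 0 child(ren)
  node 45: 2 child(ren)
  node 43: 2 child(ren)
  node 18: 1 child(ren)
  node 37: 0 child(ren)
  node 44: 0 child(ren)
  node 46: 0 child(ren)
Matching nodes: [6, 37, 44, 46]
Count of leaf nodes: 4


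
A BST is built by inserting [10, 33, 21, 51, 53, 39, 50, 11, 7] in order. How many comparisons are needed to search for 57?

Search path for 57: 10 -> 33 -> 51 -> 53
Found: False
Comparisons: 4


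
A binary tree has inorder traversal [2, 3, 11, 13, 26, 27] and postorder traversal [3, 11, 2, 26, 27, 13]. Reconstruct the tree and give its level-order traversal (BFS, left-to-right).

Inorder:   [2, 3, 11, 13, 26, 27]
Postorder: [3, 11, 2, 26, 27, 13]
Algorithm: postorder visits root last, so walk postorder right-to-left;
each value is the root of the current inorder slice — split it at that
value, recurse on the right subtree first, then the left.
Recursive splits:
  root=13; inorder splits into left=[2, 3, 11], right=[26, 27]
  root=27; inorder splits into left=[26], right=[]
  root=26; inorder splits into left=[], right=[]
  root=2; inorder splits into left=[], right=[3, 11]
  root=11; inorder splits into left=[3], right=[]
  root=3; inorder splits into left=[], right=[]
Reconstructed level-order: [13, 2, 27, 11, 26, 3]


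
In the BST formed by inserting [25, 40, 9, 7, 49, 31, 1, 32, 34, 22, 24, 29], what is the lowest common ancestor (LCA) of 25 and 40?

Tree insertion order: [25, 40, 9, 7, 49, 31, 1, 32, 34, 22, 24, 29]
Tree (level-order array): [25, 9, 40, 7, 22, 31, 49, 1, None, None, 24, 29, 32, None, None, None, None, None, None, None, None, None, 34]
In a BST, the LCA of p=25, q=40 is the first node v on the
root-to-leaf path with p <= v <= q (go left if both < v, right if both > v).
Walk from root:
  at 25: 25 <= 25 <= 40, this is the LCA
LCA = 25


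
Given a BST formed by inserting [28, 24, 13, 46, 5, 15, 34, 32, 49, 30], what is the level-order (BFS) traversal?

Tree insertion order: [28, 24, 13, 46, 5, 15, 34, 32, 49, 30]
Tree (level-order array): [28, 24, 46, 13, None, 34, 49, 5, 15, 32, None, None, None, None, None, None, None, 30]
BFS from the root, enqueuing left then right child of each popped node:
  queue [28] -> pop 28, enqueue [24, 46], visited so far: [28]
  queue [24, 46] -> pop 24, enqueue [13], visited so far: [28, 24]
  queue [46, 13] -> pop 46, enqueue [34, 49], visited so far: [28, 24, 46]
  queue [13, 34, 49] -> pop 13, enqueue [5, 15], visited so far: [28, 24, 46, 13]
  queue [34, 49, 5, 15] -> pop 34, enqueue [32], visited so far: [28, 24, 46, 13, 34]
  queue [49, 5, 15, 32] -> pop 49, enqueue [none], visited so far: [28, 24, 46, 13, 34, 49]
  queue [5, 15, 32] -> pop 5, enqueue [none], visited so far: [28, 24, 46, 13, 34, 49, 5]
  queue [15, 32] -> pop 15, enqueue [none], visited so far: [28, 24, 46, 13, 34, 49, 5, 15]
  queue [32] -> pop 32, enqueue [30], visited so far: [28, 24, 46, 13, 34, 49, 5, 15, 32]
  queue [30] -> pop 30, enqueue [none], visited so far: [28, 24, 46, 13, 34, 49, 5, 15, 32, 30]
Result: [28, 24, 46, 13, 34, 49, 5, 15, 32, 30]


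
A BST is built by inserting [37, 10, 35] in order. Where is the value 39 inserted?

Starting tree (level order): [37, 10, None, None, 35]
Insertion path: 37
Result: insert 39 as right child of 37
Final tree (level order): [37, 10, 39, None, 35]


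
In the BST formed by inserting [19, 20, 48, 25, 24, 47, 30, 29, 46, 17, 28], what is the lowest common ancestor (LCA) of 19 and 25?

Tree insertion order: [19, 20, 48, 25, 24, 47, 30, 29, 46, 17, 28]
Tree (level-order array): [19, 17, 20, None, None, None, 48, 25, None, 24, 47, None, None, 30, None, 29, 46, 28]
In a BST, the LCA of p=19, q=25 is the first node v on the
root-to-leaf path with p <= v <= q (go left if both < v, right if both > v).
Walk from root:
  at 19: 19 <= 19 <= 25, this is the LCA
LCA = 19


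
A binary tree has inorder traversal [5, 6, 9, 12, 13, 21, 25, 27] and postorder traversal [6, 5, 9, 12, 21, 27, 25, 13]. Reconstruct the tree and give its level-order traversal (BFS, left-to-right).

Inorder:   [5, 6, 9, 12, 13, 21, 25, 27]
Postorder: [6, 5, 9, 12, 21, 27, 25, 13]
Algorithm: postorder visits root last, so walk postorder right-to-left;
each value is the root of the current inorder slice — split it at that
value, recurse on the right subtree first, then the left.
Recursive splits:
  root=13; inorder splits into left=[5, 6, 9, 12], right=[21, 25, 27]
  root=25; inorder splits into left=[21], right=[27]
  root=27; inorder splits into left=[], right=[]
  root=21; inorder splits into left=[], right=[]
  root=12; inorder splits into left=[5, 6, 9], right=[]
  root=9; inorder splits into left=[5, 6], right=[]
  root=5; inorder splits into left=[], right=[6]
  root=6; inorder splits into left=[], right=[]
Reconstructed level-order: [13, 12, 25, 9, 21, 27, 5, 6]


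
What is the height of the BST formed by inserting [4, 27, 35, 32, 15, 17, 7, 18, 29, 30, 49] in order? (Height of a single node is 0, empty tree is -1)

Insertion order: [4, 27, 35, 32, 15, 17, 7, 18, 29, 30, 49]
Tree (level-order array): [4, None, 27, 15, 35, 7, 17, 32, 49, None, None, None, 18, 29, None, None, None, None, None, None, 30]
Compute height bottom-up (empty subtree = -1):
  height(7) = 1 + max(-1, -1) = 0
  height(18) = 1 + max(-1, -1) = 0
  height(17) = 1 + max(-1, 0) = 1
  height(15) = 1 + max(0, 1) = 2
  height(30) = 1 + max(-1, -1) = 0
  height(29) = 1 + max(-1, 0) = 1
  height(32) = 1 + max(1, -1) = 2
  height(49) = 1 + max(-1, -1) = 0
  height(35) = 1 + max(2, 0) = 3
  height(27) = 1 + max(2, 3) = 4
  height(4) = 1 + max(-1, 4) = 5
Height = 5


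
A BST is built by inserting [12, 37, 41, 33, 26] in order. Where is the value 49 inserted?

Starting tree (level order): [12, None, 37, 33, 41, 26]
Insertion path: 12 -> 37 -> 41
Result: insert 49 as right child of 41
Final tree (level order): [12, None, 37, 33, 41, 26, None, None, 49]


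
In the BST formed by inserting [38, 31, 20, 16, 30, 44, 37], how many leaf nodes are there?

Tree built from: [38, 31, 20, 16, 30, 44, 37]
Tree (level-order array): [38, 31, 44, 20, 37, None, None, 16, 30]
Rule: A leaf has 0 children.
Per-node child counts:
  node 38: 2 child(ren)
  node 31: 2 child(ren)
  node 20: 2 child(ren)
  node 16: 0 child(ren)
  node 30: 0 child(ren)
  node 37: 0 child(ren)
  node 44: 0 child(ren)
Matching nodes: [16, 30, 37, 44]
Count of leaf nodes: 4


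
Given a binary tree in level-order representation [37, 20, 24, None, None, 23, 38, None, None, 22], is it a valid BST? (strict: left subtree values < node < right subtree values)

Level-order array: [37, 20, 24, None, None, 23, 38, None, None, 22]
Validate using subtree bounds (lo, hi): at each node, require lo < value < hi,
then recurse left with hi=value and right with lo=value.
Preorder trace (stopping at first violation):
  at node 37 with bounds (-inf, +inf): OK
  at node 20 with bounds (-inf, 37): OK
  at node 24 with bounds (37, +inf): VIOLATION
Node 24 violates its bound: not (37 < 24 < +inf).
Result: Not a valid BST


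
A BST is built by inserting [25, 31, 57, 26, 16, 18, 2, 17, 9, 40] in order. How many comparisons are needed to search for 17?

Search path for 17: 25 -> 16 -> 18 -> 17
Found: True
Comparisons: 4


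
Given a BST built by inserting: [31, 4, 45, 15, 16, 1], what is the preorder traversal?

Tree insertion order: [31, 4, 45, 15, 16, 1]
Tree (level-order array): [31, 4, 45, 1, 15, None, None, None, None, None, 16]
Preorder traversal: [31, 4, 1, 15, 16, 45]


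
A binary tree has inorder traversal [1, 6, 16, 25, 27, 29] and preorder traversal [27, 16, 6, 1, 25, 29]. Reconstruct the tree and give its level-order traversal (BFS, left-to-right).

Inorder:  [1, 6, 16, 25, 27, 29]
Preorder: [27, 16, 6, 1, 25, 29]
Algorithm: preorder visits root first, so consume preorder in order;
for each root, split the current inorder slice at that value into
left-subtree inorder and right-subtree inorder, then recurse.
Recursive splits:
  root=27; inorder splits into left=[1, 6, 16, 25], right=[29]
  root=16; inorder splits into left=[1, 6], right=[25]
  root=6; inorder splits into left=[1], right=[]
  root=1; inorder splits into left=[], right=[]
  root=25; inorder splits into left=[], right=[]
  root=29; inorder splits into left=[], right=[]
Reconstructed level-order: [27, 16, 29, 6, 25, 1]


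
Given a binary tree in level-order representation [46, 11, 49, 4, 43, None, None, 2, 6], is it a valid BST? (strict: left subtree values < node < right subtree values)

Level-order array: [46, 11, 49, 4, 43, None, None, 2, 6]
Validate using subtree bounds (lo, hi): at each node, require lo < value < hi,
then recurse left with hi=value and right with lo=value.
Preorder trace (stopping at first violation):
  at node 46 with bounds (-inf, +inf): OK
  at node 11 with bounds (-inf, 46): OK
  at node 4 with bounds (-inf, 11): OK
  at node 2 with bounds (-inf, 4): OK
  at node 6 with bounds (4, 11): OK
  at node 43 with bounds (11, 46): OK
  at node 49 with bounds (46, +inf): OK
No violation found at any node.
Result: Valid BST


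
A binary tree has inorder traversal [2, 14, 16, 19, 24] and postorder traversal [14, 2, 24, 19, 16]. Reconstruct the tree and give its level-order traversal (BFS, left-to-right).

Inorder:   [2, 14, 16, 19, 24]
Postorder: [14, 2, 24, 19, 16]
Algorithm: postorder visits root last, so walk postorder right-to-left;
each value is the root of the current inorder slice — split it at that
value, recurse on the right subtree first, then the left.
Recursive splits:
  root=16; inorder splits into left=[2, 14], right=[19, 24]
  root=19; inorder splits into left=[], right=[24]
  root=24; inorder splits into left=[], right=[]
  root=2; inorder splits into left=[], right=[14]
  root=14; inorder splits into left=[], right=[]
Reconstructed level-order: [16, 2, 19, 14, 24]


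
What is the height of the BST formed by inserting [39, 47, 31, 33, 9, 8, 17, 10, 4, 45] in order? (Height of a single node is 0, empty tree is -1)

Insertion order: [39, 47, 31, 33, 9, 8, 17, 10, 4, 45]
Tree (level-order array): [39, 31, 47, 9, 33, 45, None, 8, 17, None, None, None, None, 4, None, 10]
Compute height bottom-up (empty subtree = -1):
  height(4) = 1 + max(-1, -1) = 0
  height(8) = 1 + max(0, -1) = 1
  height(10) = 1 + max(-1, -1) = 0
  height(17) = 1 + max(0, -1) = 1
  height(9) = 1 + max(1, 1) = 2
  height(33) = 1 + max(-1, -1) = 0
  height(31) = 1 + max(2, 0) = 3
  height(45) = 1 + max(-1, -1) = 0
  height(47) = 1 + max(0, -1) = 1
  height(39) = 1 + max(3, 1) = 4
Height = 4


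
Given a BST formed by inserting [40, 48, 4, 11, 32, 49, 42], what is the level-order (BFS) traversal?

Tree insertion order: [40, 48, 4, 11, 32, 49, 42]
Tree (level-order array): [40, 4, 48, None, 11, 42, 49, None, 32]
BFS from the root, enqueuing left then right child of each popped node:
  queue [40] -> pop 40, enqueue [4, 48], visited so far: [40]
  queue [4, 48] -> pop 4, enqueue [11], visited so far: [40, 4]
  queue [48, 11] -> pop 48, enqueue [42, 49], visited so far: [40, 4, 48]
  queue [11, 42, 49] -> pop 11, enqueue [32], visited so far: [40, 4, 48, 11]
  queue [42, 49, 32] -> pop 42, enqueue [none], visited so far: [40, 4, 48, 11, 42]
  queue [49, 32] -> pop 49, enqueue [none], visited so far: [40, 4, 48, 11, 42, 49]
  queue [32] -> pop 32, enqueue [none], visited so far: [40, 4, 48, 11, 42, 49, 32]
Result: [40, 4, 48, 11, 42, 49, 32]


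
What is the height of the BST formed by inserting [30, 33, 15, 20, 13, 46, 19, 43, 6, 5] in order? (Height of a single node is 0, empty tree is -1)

Insertion order: [30, 33, 15, 20, 13, 46, 19, 43, 6, 5]
Tree (level-order array): [30, 15, 33, 13, 20, None, 46, 6, None, 19, None, 43, None, 5]
Compute height bottom-up (empty subtree = -1):
  height(5) = 1 + max(-1, -1) = 0
  height(6) = 1 + max(0, -1) = 1
  height(13) = 1 + max(1, -1) = 2
  height(19) = 1 + max(-1, -1) = 0
  height(20) = 1 + max(0, -1) = 1
  height(15) = 1 + max(2, 1) = 3
  height(43) = 1 + max(-1, -1) = 0
  height(46) = 1 + max(0, -1) = 1
  height(33) = 1 + max(-1, 1) = 2
  height(30) = 1 + max(3, 2) = 4
Height = 4


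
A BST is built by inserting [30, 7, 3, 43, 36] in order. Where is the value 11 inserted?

Starting tree (level order): [30, 7, 43, 3, None, 36]
Insertion path: 30 -> 7
Result: insert 11 as right child of 7
Final tree (level order): [30, 7, 43, 3, 11, 36]


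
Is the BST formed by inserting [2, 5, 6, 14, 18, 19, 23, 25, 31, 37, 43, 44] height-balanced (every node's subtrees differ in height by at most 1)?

Tree (level-order array): [2, None, 5, None, 6, None, 14, None, 18, None, 19, None, 23, None, 25, None, 31, None, 37, None, 43, None, 44]
Definition: a tree is height-balanced if, at every node, |h(left) - h(right)| <= 1 (empty subtree has height -1).
Bottom-up per-node check:
  node 44: h_left=-1, h_right=-1, diff=0 [OK], height=0
  node 43: h_left=-1, h_right=0, diff=1 [OK], height=1
  node 37: h_left=-1, h_right=1, diff=2 [FAIL (|-1-1|=2 > 1)], height=2
  node 31: h_left=-1, h_right=2, diff=3 [FAIL (|-1-2|=3 > 1)], height=3
  node 25: h_left=-1, h_right=3, diff=4 [FAIL (|-1-3|=4 > 1)], height=4
  node 23: h_left=-1, h_right=4, diff=5 [FAIL (|-1-4|=5 > 1)], height=5
  node 19: h_left=-1, h_right=5, diff=6 [FAIL (|-1-5|=6 > 1)], height=6
  node 18: h_left=-1, h_right=6, diff=7 [FAIL (|-1-6|=7 > 1)], height=7
  node 14: h_left=-1, h_right=7, diff=8 [FAIL (|-1-7|=8 > 1)], height=8
  node 6: h_left=-1, h_right=8, diff=9 [FAIL (|-1-8|=9 > 1)], height=9
  node 5: h_left=-1, h_right=9, diff=10 [FAIL (|-1-9|=10 > 1)], height=10
  node 2: h_left=-1, h_right=10, diff=11 [FAIL (|-1-10|=11 > 1)], height=11
Node 37 violates the condition: |-1 - 1| = 2 > 1.
Result: Not balanced


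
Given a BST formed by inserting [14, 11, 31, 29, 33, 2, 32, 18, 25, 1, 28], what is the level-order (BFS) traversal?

Tree insertion order: [14, 11, 31, 29, 33, 2, 32, 18, 25, 1, 28]
Tree (level-order array): [14, 11, 31, 2, None, 29, 33, 1, None, 18, None, 32, None, None, None, None, 25, None, None, None, 28]
BFS from the root, enqueuing left then right child of each popped node:
  queue [14] -> pop 14, enqueue [11, 31], visited so far: [14]
  queue [11, 31] -> pop 11, enqueue [2], visited so far: [14, 11]
  queue [31, 2] -> pop 31, enqueue [29, 33], visited so far: [14, 11, 31]
  queue [2, 29, 33] -> pop 2, enqueue [1], visited so far: [14, 11, 31, 2]
  queue [29, 33, 1] -> pop 29, enqueue [18], visited so far: [14, 11, 31, 2, 29]
  queue [33, 1, 18] -> pop 33, enqueue [32], visited so far: [14, 11, 31, 2, 29, 33]
  queue [1, 18, 32] -> pop 1, enqueue [none], visited so far: [14, 11, 31, 2, 29, 33, 1]
  queue [18, 32] -> pop 18, enqueue [25], visited so far: [14, 11, 31, 2, 29, 33, 1, 18]
  queue [32, 25] -> pop 32, enqueue [none], visited so far: [14, 11, 31, 2, 29, 33, 1, 18, 32]
  queue [25] -> pop 25, enqueue [28], visited so far: [14, 11, 31, 2, 29, 33, 1, 18, 32, 25]
  queue [28] -> pop 28, enqueue [none], visited so far: [14, 11, 31, 2, 29, 33, 1, 18, 32, 25, 28]
Result: [14, 11, 31, 2, 29, 33, 1, 18, 32, 25, 28]


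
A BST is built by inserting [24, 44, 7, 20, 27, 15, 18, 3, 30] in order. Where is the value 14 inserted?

Starting tree (level order): [24, 7, 44, 3, 20, 27, None, None, None, 15, None, None, 30, None, 18]
Insertion path: 24 -> 7 -> 20 -> 15
Result: insert 14 as left child of 15
Final tree (level order): [24, 7, 44, 3, 20, 27, None, None, None, 15, None, None, 30, 14, 18]


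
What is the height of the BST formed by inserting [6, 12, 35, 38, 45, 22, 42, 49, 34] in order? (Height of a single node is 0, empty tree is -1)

Insertion order: [6, 12, 35, 38, 45, 22, 42, 49, 34]
Tree (level-order array): [6, None, 12, None, 35, 22, 38, None, 34, None, 45, None, None, 42, 49]
Compute height bottom-up (empty subtree = -1):
  height(34) = 1 + max(-1, -1) = 0
  height(22) = 1 + max(-1, 0) = 1
  height(42) = 1 + max(-1, -1) = 0
  height(49) = 1 + max(-1, -1) = 0
  height(45) = 1 + max(0, 0) = 1
  height(38) = 1 + max(-1, 1) = 2
  height(35) = 1 + max(1, 2) = 3
  height(12) = 1 + max(-1, 3) = 4
  height(6) = 1 + max(-1, 4) = 5
Height = 5


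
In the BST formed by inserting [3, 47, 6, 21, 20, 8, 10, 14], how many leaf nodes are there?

Tree built from: [3, 47, 6, 21, 20, 8, 10, 14]
Tree (level-order array): [3, None, 47, 6, None, None, 21, 20, None, 8, None, None, 10, None, 14]
Rule: A leaf has 0 children.
Per-node child counts:
  node 3: 1 child(ren)
  node 47: 1 child(ren)
  node 6: 1 child(ren)
  node 21: 1 child(ren)
  node 20: 1 child(ren)
  node 8: 1 child(ren)
  node 10: 1 child(ren)
  node 14: 0 child(ren)
Matching nodes: [14]
Count of leaf nodes: 1


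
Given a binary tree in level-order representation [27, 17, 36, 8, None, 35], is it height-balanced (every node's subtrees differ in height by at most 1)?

Tree (level-order array): [27, 17, 36, 8, None, 35]
Definition: a tree is height-balanced if, at every node, |h(left) - h(right)| <= 1 (empty subtree has height -1).
Bottom-up per-node check:
  node 8: h_left=-1, h_right=-1, diff=0 [OK], height=0
  node 17: h_left=0, h_right=-1, diff=1 [OK], height=1
  node 35: h_left=-1, h_right=-1, diff=0 [OK], height=0
  node 36: h_left=0, h_right=-1, diff=1 [OK], height=1
  node 27: h_left=1, h_right=1, diff=0 [OK], height=2
All nodes satisfy the balance condition.
Result: Balanced


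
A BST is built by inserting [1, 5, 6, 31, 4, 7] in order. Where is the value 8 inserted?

Starting tree (level order): [1, None, 5, 4, 6, None, None, None, 31, 7]
Insertion path: 1 -> 5 -> 6 -> 31 -> 7
Result: insert 8 as right child of 7
Final tree (level order): [1, None, 5, 4, 6, None, None, None, 31, 7, None, None, 8]


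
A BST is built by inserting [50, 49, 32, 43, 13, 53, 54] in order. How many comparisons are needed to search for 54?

Search path for 54: 50 -> 53 -> 54
Found: True
Comparisons: 3


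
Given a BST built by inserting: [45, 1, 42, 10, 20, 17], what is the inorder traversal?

Tree insertion order: [45, 1, 42, 10, 20, 17]
Tree (level-order array): [45, 1, None, None, 42, 10, None, None, 20, 17]
Inorder traversal: [1, 10, 17, 20, 42, 45]


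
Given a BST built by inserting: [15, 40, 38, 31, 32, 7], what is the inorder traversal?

Tree insertion order: [15, 40, 38, 31, 32, 7]
Tree (level-order array): [15, 7, 40, None, None, 38, None, 31, None, None, 32]
Inorder traversal: [7, 15, 31, 32, 38, 40]


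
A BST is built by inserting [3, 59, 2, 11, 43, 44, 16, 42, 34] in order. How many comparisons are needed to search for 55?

Search path for 55: 3 -> 59 -> 11 -> 43 -> 44
Found: False
Comparisons: 5


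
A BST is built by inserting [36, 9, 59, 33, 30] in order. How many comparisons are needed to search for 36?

Search path for 36: 36
Found: True
Comparisons: 1


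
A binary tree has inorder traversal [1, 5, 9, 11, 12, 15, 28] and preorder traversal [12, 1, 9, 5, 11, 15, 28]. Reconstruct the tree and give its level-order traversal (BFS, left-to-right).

Inorder:  [1, 5, 9, 11, 12, 15, 28]
Preorder: [12, 1, 9, 5, 11, 15, 28]
Algorithm: preorder visits root first, so consume preorder in order;
for each root, split the current inorder slice at that value into
left-subtree inorder and right-subtree inorder, then recurse.
Recursive splits:
  root=12; inorder splits into left=[1, 5, 9, 11], right=[15, 28]
  root=1; inorder splits into left=[], right=[5, 9, 11]
  root=9; inorder splits into left=[5], right=[11]
  root=5; inorder splits into left=[], right=[]
  root=11; inorder splits into left=[], right=[]
  root=15; inorder splits into left=[], right=[28]
  root=28; inorder splits into left=[], right=[]
Reconstructed level-order: [12, 1, 15, 9, 28, 5, 11]


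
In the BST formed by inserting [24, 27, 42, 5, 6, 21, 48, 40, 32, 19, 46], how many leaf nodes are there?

Tree built from: [24, 27, 42, 5, 6, 21, 48, 40, 32, 19, 46]
Tree (level-order array): [24, 5, 27, None, 6, None, 42, None, 21, 40, 48, 19, None, 32, None, 46]
Rule: A leaf has 0 children.
Per-node child counts:
  node 24: 2 child(ren)
  node 5: 1 child(ren)
  node 6: 1 child(ren)
  node 21: 1 child(ren)
  node 19: 0 child(ren)
  node 27: 1 child(ren)
  node 42: 2 child(ren)
  node 40: 1 child(ren)
  node 32: 0 child(ren)
  node 48: 1 child(ren)
  node 46: 0 child(ren)
Matching nodes: [19, 32, 46]
Count of leaf nodes: 3


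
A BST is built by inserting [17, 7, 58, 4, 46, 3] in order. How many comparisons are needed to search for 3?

Search path for 3: 17 -> 7 -> 4 -> 3
Found: True
Comparisons: 4


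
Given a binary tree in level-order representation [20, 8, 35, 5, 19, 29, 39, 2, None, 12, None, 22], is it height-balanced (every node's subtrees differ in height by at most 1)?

Tree (level-order array): [20, 8, 35, 5, 19, 29, 39, 2, None, 12, None, 22]
Definition: a tree is height-balanced if, at every node, |h(left) - h(right)| <= 1 (empty subtree has height -1).
Bottom-up per-node check:
  node 2: h_left=-1, h_right=-1, diff=0 [OK], height=0
  node 5: h_left=0, h_right=-1, diff=1 [OK], height=1
  node 12: h_left=-1, h_right=-1, diff=0 [OK], height=0
  node 19: h_left=0, h_right=-1, diff=1 [OK], height=1
  node 8: h_left=1, h_right=1, diff=0 [OK], height=2
  node 22: h_left=-1, h_right=-1, diff=0 [OK], height=0
  node 29: h_left=0, h_right=-1, diff=1 [OK], height=1
  node 39: h_left=-1, h_right=-1, diff=0 [OK], height=0
  node 35: h_left=1, h_right=0, diff=1 [OK], height=2
  node 20: h_left=2, h_right=2, diff=0 [OK], height=3
All nodes satisfy the balance condition.
Result: Balanced


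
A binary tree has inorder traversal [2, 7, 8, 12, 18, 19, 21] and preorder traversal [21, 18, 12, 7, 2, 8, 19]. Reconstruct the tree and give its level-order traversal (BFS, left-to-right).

Inorder:  [2, 7, 8, 12, 18, 19, 21]
Preorder: [21, 18, 12, 7, 2, 8, 19]
Algorithm: preorder visits root first, so consume preorder in order;
for each root, split the current inorder slice at that value into
left-subtree inorder and right-subtree inorder, then recurse.
Recursive splits:
  root=21; inorder splits into left=[2, 7, 8, 12, 18, 19], right=[]
  root=18; inorder splits into left=[2, 7, 8, 12], right=[19]
  root=12; inorder splits into left=[2, 7, 8], right=[]
  root=7; inorder splits into left=[2], right=[8]
  root=2; inorder splits into left=[], right=[]
  root=8; inorder splits into left=[], right=[]
  root=19; inorder splits into left=[], right=[]
Reconstructed level-order: [21, 18, 12, 19, 7, 2, 8]


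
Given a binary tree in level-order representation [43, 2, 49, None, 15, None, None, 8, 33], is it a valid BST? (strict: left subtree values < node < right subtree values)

Level-order array: [43, 2, 49, None, 15, None, None, 8, 33]
Validate using subtree bounds (lo, hi): at each node, require lo < value < hi,
then recurse left with hi=value and right with lo=value.
Preorder trace (stopping at first violation):
  at node 43 with bounds (-inf, +inf): OK
  at node 2 with bounds (-inf, 43): OK
  at node 15 with bounds (2, 43): OK
  at node 8 with bounds (2, 15): OK
  at node 33 with bounds (15, 43): OK
  at node 49 with bounds (43, +inf): OK
No violation found at any node.
Result: Valid BST


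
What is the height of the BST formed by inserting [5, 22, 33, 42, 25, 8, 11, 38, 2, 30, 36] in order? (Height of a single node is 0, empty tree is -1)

Insertion order: [5, 22, 33, 42, 25, 8, 11, 38, 2, 30, 36]
Tree (level-order array): [5, 2, 22, None, None, 8, 33, None, 11, 25, 42, None, None, None, 30, 38, None, None, None, 36]
Compute height bottom-up (empty subtree = -1):
  height(2) = 1 + max(-1, -1) = 0
  height(11) = 1 + max(-1, -1) = 0
  height(8) = 1 + max(-1, 0) = 1
  height(30) = 1 + max(-1, -1) = 0
  height(25) = 1 + max(-1, 0) = 1
  height(36) = 1 + max(-1, -1) = 0
  height(38) = 1 + max(0, -1) = 1
  height(42) = 1 + max(1, -1) = 2
  height(33) = 1 + max(1, 2) = 3
  height(22) = 1 + max(1, 3) = 4
  height(5) = 1 + max(0, 4) = 5
Height = 5


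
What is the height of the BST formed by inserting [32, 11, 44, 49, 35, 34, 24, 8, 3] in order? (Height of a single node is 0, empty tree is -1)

Insertion order: [32, 11, 44, 49, 35, 34, 24, 8, 3]
Tree (level-order array): [32, 11, 44, 8, 24, 35, 49, 3, None, None, None, 34]
Compute height bottom-up (empty subtree = -1):
  height(3) = 1 + max(-1, -1) = 0
  height(8) = 1 + max(0, -1) = 1
  height(24) = 1 + max(-1, -1) = 0
  height(11) = 1 + max(1, 0) = 2
  height(34) = 1 + max(-1, -1) = 0
  height(35) = 1 + max(0, -1) = 1
  height(49) = 1 + max(-1, -1) = 0
  height(44) = 1 + max(1, 0) = 2
  height(32) = 1 + max(2, 2) = 3
Height = 3


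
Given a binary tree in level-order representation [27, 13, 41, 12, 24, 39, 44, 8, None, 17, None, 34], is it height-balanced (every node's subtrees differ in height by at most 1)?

Tree (level-order array): [27, 13, 41, 12, 24, 39, 44, 8, None, 17, None, 34]
Definition: a tree is height-balanced if, at every node, |h(left) - h(right)| <= 1 (empty subtree has height -1).
Bottom-up per-node check:
  node 8: h_left=-1, h_right=-1, diff=0 [OK], height=0
  node 12: h_left=0, h_right=-1, diff=1 [OK], height=1
  node 17: h_left=-1, h_right=-1, diff=0 [OK], height=0
  node 24: h_left=0, h_right=-1, diff=1 [OK], height=1
  node 13: h_left=1, h_right=1, diff=0 [OK], height=2
  node 34: h_left=-1, h_right=-1, diff=0 [OK], height=0
  node 39: h_left=0, h_right=-1, diff=1 [OK], height=1
  node 44: h_left=-1, h_right=-1, diff=0 [OK], height=0
  node 41: h_left=1, h_right=0, diff=1 [OK], height=2
  node 27: h_left=2, h_right=2, diff=0 [OK], height=3
All nodes satisfy the balance condition.
Result: Balanced


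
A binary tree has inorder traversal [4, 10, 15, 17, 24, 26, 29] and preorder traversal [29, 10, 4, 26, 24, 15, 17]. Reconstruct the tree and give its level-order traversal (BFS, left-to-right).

Inorder:  [4, 10, 15, 17, 24, 26, 29]
Preorder: [29, 10, 4, 26, 24, 15, 17]
Algorithm: preorder visits root first, so consume preorder in order;
for each root, split the current inorder slice at that value into
left-subtree inorder and right-subtree inorder, then recurse.
Recursive splits:
  root=29; inorder splits into left=[4, 10, 15, 17, 24, 26], right=[]
  root=10; inorder splits into left=[4], right=[15, 17, 24, 26]
  root=4; inorder splits into left=[], right=[]
  root=26; inorder splits into left=[15, 17, 24], right=[]
  root=24; inorder splits into left=[15, 17], right=[]
  root=15; inorder splits into left=[], right=[17]
  root=17; inorder splits into left=[], right=[]
Reconstructed level-order: [29, 10, 4, 26, 24, 15, 17]


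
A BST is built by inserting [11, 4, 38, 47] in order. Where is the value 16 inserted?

Starting tree (level order): [11, 4, 38, None, None, None, 47]
Insertion path: 11 -> 38
Result: insert 16 as left child of 38
Final tree (level order): [11, 4, 38, None, None, 16, 47]


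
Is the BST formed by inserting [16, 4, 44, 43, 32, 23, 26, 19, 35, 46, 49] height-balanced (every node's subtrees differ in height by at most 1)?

Tree (level-order array): [16, 4, 44, None, None, 43, 46, 32, None, None, 49, 23, 35, None, None, 19, 26]
Definition: a tree is height-balanced if, at every node, |h(left) - h(right)| <= 1 (empty subtree has height -1).
Bottom-up per-node check:
  node 4: h_left=-1, h_right=-1, diff=0 [OK], height=0
  node 19: h_left=-1, h_right=-1, diff=0 [OK], height=0
  node 26: h_left=-1, h_right=-1, diff=0 [OK], height=0
  node 23: h_left=0, h_right=0, diff=0 [OK], height=1
  node 35: h_left=-1, h_right=-1, diff=0 [OK], height=0
  node 32: h_left=1, h_right=0, diff=1 [OK], height=2
  node 43: h_left=2, h_right=-1, diff=3 [FAIL (|2--1|=3 > 1)], height=3
  node 49: h_left=-1, h_right=-1, diff=0 [OK], height=0
  node 46: h_left=-1, h_right=0, diff=1 [OK], height=1
  node 44: h_left=3, h_right=1, diff=2 [FAIL (|3-1|=2 > 1)], height=4
  node 16: h_left=0, h_right=4, diff=4 [FAIL (|0-4|=4 > 1)], height=5
Node 43 violates the condition: |2 - -1| = 3 > 1.
Result: Not balanced


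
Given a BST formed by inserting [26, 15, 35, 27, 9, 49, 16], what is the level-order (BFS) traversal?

Tree insertion order: [26, 15, 35, 27, 9, 49, 16]
Tree (level-order array): [26, 15, 35, 9, 16, 27, 49]
BFS from the root, enqueuing left then right child of each popped node:
  queue [26] -> pop 26, enqueue [15, 35], visited so far: [26]
  queue [15, 35] -> pop 15, enqueue [9, 16], visited so far: [26, 15]
  queue [35, 9, 16] -> pop 35, enqueue [27, 49], visited so far: [26, 15, 35]
  queue [9, 16, 27, 49] -> pop 9, enqueue [none], visited so far: [26, 15, 35, 9]
  queue [16, 27, 49] -> pop 16, enqueue [none], visited so far: [26, 15, 35, 9, 16]
  queue [27, 49] -> pop 27, enqueue [none], visited so far: [26, 15, 35, 9, 16, 27]
  queue [49] -> pop 49, enqueue [none], visited so far: [26, 15, 35, 9, 16, 27, 49]
Result: [26, 15, 35, 9, 16, 27, 49]


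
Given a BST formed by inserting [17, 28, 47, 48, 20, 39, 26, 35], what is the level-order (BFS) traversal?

Tree insertion order: [17, 28, 47, 48, 20, 39, 26, 35]
Tree (level-order array): [17, None, 28, 20, 47, None, 26, 39, 48, None, None, 35]
BFS from the root, enqueuing left then right child of each popped node:
  queue [17] -> pop 17, enqueue [28], visited so far: [17]
  queue [28] -> pop 28, enqueue [20, 47], visited so far: [17, 28]
  queue [20, 47] -> pop 20, enqueue [26], visited so far: [17, 28, 20]
  queue [47, 26] -> pop 47, enqueue [39, 48], visited so far: [17, 28, 20, 47]
  queue [26, 39, 48] -> pop 26, enqueue [none], visited so far: [17, 28, 20, 47, 26]
  queue [39, 48] -> pop 39, enqueue [35], visited so far: [17, 28, 20, 47, 26, 39]
  queue [48, 35] -> pop 48, enqueue [none], visited so far: [17, 28, 20, 47, 26, 39, 48]
  queue [35] -> pop 35, enqueue [none], visited so far: [17, 28, 20, 47, 26, 39, 48, 35]
Result: [17, 28, 20, 47, 26, 39, 48, 35]


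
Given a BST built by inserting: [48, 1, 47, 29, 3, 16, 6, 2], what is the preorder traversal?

Tree insertion order: [48, 1, 47, 29, 3, 16, 6, 2]
Tree (level-order array): [48, 1, None, None, 47, 29, None, 3, None, 2, 16, None, None, 6]
Preorder traversal: [48, 1, 47, 29, 3, 2, 16, 6]


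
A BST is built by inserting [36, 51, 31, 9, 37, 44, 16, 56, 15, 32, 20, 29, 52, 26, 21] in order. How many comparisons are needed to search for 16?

Search path for 16: 36 -> 31 -> 9 -> 16
Found: True
Comparisons: 4


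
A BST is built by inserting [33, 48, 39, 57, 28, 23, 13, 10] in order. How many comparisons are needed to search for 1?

Search path for 1: 33 -> 28 -> 23 -> 13 -> 10
Found: False
Comparisons: 5


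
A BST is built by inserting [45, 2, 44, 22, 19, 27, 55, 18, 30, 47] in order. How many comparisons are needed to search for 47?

Search path for 47: 45 -> 55 -> 47
Found: True
Comparisons: 3


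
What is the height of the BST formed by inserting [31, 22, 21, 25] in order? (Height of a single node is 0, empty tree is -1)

Insertion order: [31, 22, 21, 25]
Tree (level-order array): [31, 22, None, 21, 25]
Compute height bottom-up (empty subtree = -1):
  height(21) = 1 + max(-1, -1) = 0
  height(25) = 1 + max(-1, -1) = 0
  height(22) = 1 + max(0, 0) = 1
  height(31) = 1 + max(1, -1) = 2
Height = 2


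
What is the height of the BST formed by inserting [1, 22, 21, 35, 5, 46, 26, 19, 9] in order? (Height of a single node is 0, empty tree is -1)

Insertion order: [1, 22, 21, 35, 5, 46, 26, 19, 9]
Tree (level-order array): [1, None, 22, 21, 35, 5, None, 26, 46, None, 19, None, None, None, None, 9]
Compute height bottom-up (empty subtree = -1):
  height(9) = 1 + max(-1, -1) = 0
  height(19) = 1 + max(0, -1) = 1
  height(5) = 1 + max(-1, 1) = 2
  height(21) = 1 + max(2, -1) = 3
  height(26) = 1 + max(-1, -1) = 0
  height(46) = 1 + max(-1, -1) = 0
  height(35) = 1 + max(0, 0) = 1
  height(22) = 1 + max(3, 1) = 4
  height(1) = 1 + max(-1, 4) = 5
Height = 5


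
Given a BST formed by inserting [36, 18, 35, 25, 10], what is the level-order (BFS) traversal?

Tree insertion order: [36, 18, 35, 25, 10]
Tree (level-order array): [36, 18, None, 10, 35, None, None, 25]
BFS from the root, enqueuing left then right child of each popped node:
  queue [36] -> pop 36, enqueue [18], visited so far: [36]
  queue [18] -> pop 18, enqueue [10, 35], visited so far: [36, 18]
  queue [10, 35] -> pop 10, enqueue [none], visited so far: [36, 18, 10]
  queue [35] -> pop 35, enqueue [25], visited so far: [36, 18, 10, 35]
  queue [25] -> pop 25, enqueue [none], visited so far: [36, 18, 10, 35, 25]
Result: [36, 18, 10, 35, 25]


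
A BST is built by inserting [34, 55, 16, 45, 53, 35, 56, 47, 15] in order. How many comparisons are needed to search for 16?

Search path for 16: 34 -> 16
Found: True
Comparisons: 2


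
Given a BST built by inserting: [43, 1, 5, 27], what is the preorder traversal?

Tree insertion order: [43, 1, 5, 27]
Tree (level-order array): [43, 1, None, None, 5, None, 27]
Preorder traversal: [43, 1, 5, 27]


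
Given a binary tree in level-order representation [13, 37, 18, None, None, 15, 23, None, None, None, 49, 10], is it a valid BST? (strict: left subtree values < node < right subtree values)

Level-order array: [13, 37, 18, None, None, 15, 23, None, None, None, 49, 10]
Validate using subtree bounds (lo, hi): at each node, require lo < value < hi,
then recurse left with hi=value and right with lo=value.
Preorder trace (stopping at first violation):
  at node 13 with bounds (-inf, +inf): OK
  at node 37 with bounds (-inf, 13): VIOLATION
Node 37 violates its bound: not (-inf < 37 < 13).
Result: Not a valid BST


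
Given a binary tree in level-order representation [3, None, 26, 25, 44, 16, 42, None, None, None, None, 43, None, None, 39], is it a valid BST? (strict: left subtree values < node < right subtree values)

Level-order array: [3, None, 26, 25, 44, 16, 42, None, None, None, None, 43, None, None, 39]
Validate using subtree bounds (lo, hi): at each node, require lo < value < hi,
then recurse left with hi=value and right with lo=value.
Preorder trace (stopping at first violation):
  at node 3 with bounds (-inf, +inf): OK
  at node 26 with bounds (3, +inf): OK
  at node 25 with bounds (3, 26): OK
  at node 16 with bounds (3, 25): OK
  at node 42 with bounds (25, 26): VIOLATION
Node 42 violates its bound: not (25 < 42 < 26).
Result: Not a valid BST


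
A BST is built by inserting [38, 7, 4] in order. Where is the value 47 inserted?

Starting tree (level order): [38, 7, None, 4]
Insertion path: 38
Result: insert 47 as right child of 38
Final tree (level order): [38, 7, 47, 4]


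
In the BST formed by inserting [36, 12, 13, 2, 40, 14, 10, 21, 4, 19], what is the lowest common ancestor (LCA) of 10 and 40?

Tree insertion order: [36, 12, 13, 2, 40, 14, 10, 21, 4, 19]
Tree (level-order array): [36, 12, 40, 2, 13, None, None, None, 10, None, 14, 4, None, None, 21, None, None, 19]
In a BST, the LCA of p=10, q=40 is the first node v on the
root-to-leaf path with p <= v <= q (go left if both < v, right if both > v).
Walk from root:
  at 36: 10 <= 36 <= 40, this is the LCA
LCA = 36


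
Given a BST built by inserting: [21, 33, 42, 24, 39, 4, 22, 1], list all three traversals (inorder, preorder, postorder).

Tree insertion order: [21, 33, 42, 24, 39, 4, 22, 1]
Tree (level-order array): [21, 4, 33, 1, None, 24, 42, None, None, 22, None, 39]
Inorder (L, root, R): [1, 4, 21, 22, 24, 33, 39, 42]
Preorder (root, L, R): [21, 4, 1, 33, 24, 22, 42, 39]
Postorder (L, R, root): [1, 4, 22, 24, 39, 42, 33, 21]


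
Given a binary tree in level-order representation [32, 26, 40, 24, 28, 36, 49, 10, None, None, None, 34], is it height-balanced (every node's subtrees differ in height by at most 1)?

Tree (level-order array): [32, 26, 40, 24, 28, 36, 49, 10, None, None, None, 34]
Definition: a tree is height-balanced if, at every node, |h(left) - h(right)| <= 1 (empty subtree has height -1).
Bottom-up per-node check:
  node 10: h_left=-1, h_right=-1, diff=0 [OK], height=0
  node 24: h_left=0, h_right=-1, diff=1 [OK], height=1
  node 28: h_left=-1, h_right=-1, diff=0 [OK], height=0
  node 26: h_left=1, h_right=0, diff=1 [OK], height=2
  node 34: h_left=-1, h_right=-1, diff=0 [OK], height=0
  node 36: h_left=0, h_right=-1, diff=1 [OK], height=1
  node 49: h_left=-1, h_right=-1, diff=0 [OK], height=0
  node 40: h_left=1, h_right=0, diff=1 [OK], height=2
  node 32: h_left=2, h_right=2, diff=0 [OK], height=3
All nodes satisfy the balance condition.
Result: Balanced


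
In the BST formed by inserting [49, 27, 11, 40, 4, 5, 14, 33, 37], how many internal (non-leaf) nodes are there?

Tree built from: [49, 27, 11, 40, 4, 5, 14, 33, 37]
Tree (level-order array): [49, 27, None, 11, 40, 4, 14, 33, None, None, 5, None, None, None, 37]
Rule: An internal node has at least one child.
Per-node child counts:
  node 49: 1 child(ren)
  node 27: 2 child(ren)
  node 11: 2 child(ren)
  node 4: 1 child(ren)
  node 5: 0 child(ren)
  node 14: 0 child(ren)
  node 40: 1 child(ren)
  node 33: 1 child(ren)
  node 37: 0 child(ren)
Matching nodes: [49, 27, 11, 4, 40, 33]
Count of internal (non-leaf) nodes: 6


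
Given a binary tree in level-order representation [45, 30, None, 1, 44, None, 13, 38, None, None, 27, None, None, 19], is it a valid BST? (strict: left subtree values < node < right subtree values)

Level-order array: [45, 30, None, 1, 44, None, 13, 38, None, None, 27, None, None, 19]
Validate using subtree bounds (lo, hi): at each node, require lo < value < hi,
then recurse left with hi=value and right with lo=value.
Preorder trace (stopping at first violation):
  at node 45 with bounds (-inf, +inf): OK
  at node 30 with bounds (-inf, 45): OK
  at node 1 with bounds (-inf, 30): OK
  at node 13 with bounds (1, 30): OK
  at node 27 with bounds (13, 30): OK
  at node 19 with bounds (13, 27): OK
  at node 44 with bounds (30, 45): OK
  at node 38 with bounds (30, 44): OK
No violation found at any node.
Result: Valid BST


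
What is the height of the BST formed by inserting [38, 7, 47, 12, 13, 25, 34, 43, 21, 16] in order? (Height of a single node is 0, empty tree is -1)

Insertion order: [38, 7, 47, 12, 13, 25, 34, 43, 21, 16]
Tree (level-order array): [38, 7, 47, None, 12, 43, None, None, 13, None, None, None, 25, 21, 34, 16]
Compute height bottom-up (empty subtree = -1):
  height(16) = 1 + max(-1, -1) = 0
  height(21) = 1 + max(0, -1) = 1
  height(34) = 1 + max(-1, -1) = 0
  height(25) = 1 + max(1, 0) = 2
  height(13) = 1 + max(-1, 2) = 3
  height(12) = 1 + max(-1, 3) = 4
  height(7) = 1 + max(-1, 4) = 5
  height(43) = 1 + max(-1, -1) = 0
  height(47) = 1 + max(0, -1) = 1
  height(38) = 1 + max(5, 1) = 6
Height = 6


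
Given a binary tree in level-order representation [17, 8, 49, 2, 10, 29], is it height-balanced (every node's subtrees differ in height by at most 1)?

Tree (level-order array): [17, 8, 49, 2, 10, 29]
Definition: a tree is height-balanced if, at every node, |h(left) - h(right)| <= 1 (empty subtree has height -1).
Bottom-up per-node check:
  node 2: h_left=-1, h_right=-1, diff=0 [OK], height=0
  node 10: h_left=-1, h_right=-1, diff=0 [OK], height=0
  node 8: h_left=0, h_right=0, diff=0 [OK], height=1
  node 29: h_left=-1, h_right=-1, diff=0 [OK], height=0
  node 49: h_left=0, h_right=-1, diff=1 [OK], height=1
  node 17: h_left=1, h_right=1, diff=0 [OK], height=2
All nodes satisfy the balance condition.
Result: Balanced
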